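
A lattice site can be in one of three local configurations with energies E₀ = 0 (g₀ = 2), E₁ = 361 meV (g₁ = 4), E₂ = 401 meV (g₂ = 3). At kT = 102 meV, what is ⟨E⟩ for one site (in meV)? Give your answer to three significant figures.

Eᵢ/kT = 0, 3.5392, 3.9314.
Z = Σ gᵢe^(−Eᵢ/kT) = 2·e^(−0) + 4·e^(−3.5392) + 3·e^(−3.9314) = 2.0000 + 0.11615 + 0.058849 = 2.1750.
⟨E⟩ = Σ Eᵢ gᵢe^(−Eᵢ/kT) / Z = (0·2.0000 + 361·0.11615 + 401·0.058849) / 2.1750 = 30.1 meV.

30.1 meV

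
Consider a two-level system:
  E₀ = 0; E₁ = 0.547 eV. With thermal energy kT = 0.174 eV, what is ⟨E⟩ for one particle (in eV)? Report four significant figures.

Eᵢ/kT = 0, 3.14368.
Z = Σ e^(−Eᵢ/kT) = e^(−0) + e^(−3.14368) = 1.00000 + 0.0431238 = 1.04312.
⟨E⟩ = Σ Eᵢ e^(−Eᵢ/kT) / Z = (0·1.00000 + 0.547·0.0431238) / 1.04312 = 0.02261 eV.

0.02261 eV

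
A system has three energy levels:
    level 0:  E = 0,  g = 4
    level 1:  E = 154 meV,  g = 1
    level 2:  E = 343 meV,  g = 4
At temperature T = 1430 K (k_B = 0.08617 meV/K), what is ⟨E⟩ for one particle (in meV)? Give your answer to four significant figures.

k_BT = 0.08617 × 1430 K = 123.223 meV.
Eᵢ/kT = 0, 1.24977, 2.78357.
Z = Σ gᵢe^(−Eᵢ/kT) = 4·e^(−0) + 1·e^(−1.24977) + 4·e^(−2.78357) = 4.00000 + 0.286571 + 0.247270 = 4.53384.
⟨E⟩ = Σ Eᵢ gᵢe^(−Eᵢ/kT) / Z = (0·4.00000 + 154·0.286571 + 343·0.247270) / 4.53384 = 28.44 meV.

28.44 meV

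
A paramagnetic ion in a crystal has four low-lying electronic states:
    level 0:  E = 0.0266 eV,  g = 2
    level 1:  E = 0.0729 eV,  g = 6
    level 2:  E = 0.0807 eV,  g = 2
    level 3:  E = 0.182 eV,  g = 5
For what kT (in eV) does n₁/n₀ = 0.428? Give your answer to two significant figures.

0.024 eV

n₁/n₀ = (g₁/g₀) exp[−(E₁−E₀)/kT] = 0.428.
⇒ (E₁−E₀)/kT = ln((6/2)/0.428) = ln(7.009) = 1.947.
kT = 0.0463 eV / 1.947 = 0.024 eV.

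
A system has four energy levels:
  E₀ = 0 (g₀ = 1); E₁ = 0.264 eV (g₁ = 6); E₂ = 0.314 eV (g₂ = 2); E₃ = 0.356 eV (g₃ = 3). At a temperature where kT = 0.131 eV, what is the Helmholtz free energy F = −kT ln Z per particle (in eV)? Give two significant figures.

Eᵢ/kT = 0, 2.015, 2.397, 2.718.
Z = Σ gᵢe^(−Eᵢ/kT) = 1·e^(−0) + 6·e^(−2.015) + 2·e^(−2.397) + 3·e^(−2.718) = 1.000 + 0.7999 + 0.1820 + 0.1980 = 2.180.
F = −kT ln Z = −0.131 × ln(2.180) = −0.131 × 0.7793 = -0.10 eV.

-0.10 eV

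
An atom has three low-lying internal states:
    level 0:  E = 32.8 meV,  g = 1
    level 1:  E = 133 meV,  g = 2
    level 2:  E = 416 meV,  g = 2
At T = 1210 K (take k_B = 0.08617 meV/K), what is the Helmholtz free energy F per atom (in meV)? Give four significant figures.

-29.39 meV

k_BT = 0.08617 × 1210 K = 104.266 meV.
Eᵢ/kT = 0.314580, 1.27558, 3.98980.
Z = Σ gᵢe^(−Eᵢ/kT) = 1·e^(−0.314580) + 2·e^(−1.27558) + 2·e^(−3.98980) = 0.730095 + 0.558538 + 0.0370068 = 1.32564.
F = −kT ln Z = −104.266 × ln(1.32564) = −104.266 × 0.281895 = -29.39 meV.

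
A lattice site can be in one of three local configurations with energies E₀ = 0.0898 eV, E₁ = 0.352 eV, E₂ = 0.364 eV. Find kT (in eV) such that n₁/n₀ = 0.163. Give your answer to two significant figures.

0.14 eV

n₁/n₀ = exp[−(E₁−E₀)/kT] = 0.163.
⇒ (E₁−E₀)/kT = ln(1/0.163) = ln(6.135) = 1.814.
kT = 0.2622 eV / 1.814 = 0.14 eV.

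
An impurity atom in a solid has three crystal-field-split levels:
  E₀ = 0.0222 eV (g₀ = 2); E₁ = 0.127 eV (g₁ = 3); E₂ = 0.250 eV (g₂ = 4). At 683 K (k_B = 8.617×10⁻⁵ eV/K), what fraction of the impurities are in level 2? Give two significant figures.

k_BT = 8.617×10⁻⁵ × 683 K = 0.05885 eV.
Eᵢ/kT = 0.3772, 2.158, 4.248.
Z = Σ gᵢe^(−Eᵢ/kT) = 2·e^(−0.3772) + 3·e^(−2.158) + 4·e^(−4.248) = 1.372 + 0.3467 + 0.05717 = 1.776.
P₂ = g₂ e^(−E₂/kT) / Z = 0.05717/1.776 = 0.032.

0.032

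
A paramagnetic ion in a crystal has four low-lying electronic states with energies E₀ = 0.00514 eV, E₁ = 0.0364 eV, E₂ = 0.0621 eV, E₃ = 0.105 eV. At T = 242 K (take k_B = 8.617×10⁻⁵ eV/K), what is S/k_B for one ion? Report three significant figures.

k_BT = 8.617×10⁻⁵ × 242 K = 0.020853 eV.
Eᵢ/kT = 0.24649, 1.7456, 2.9780, 5.0352.
Z = Σ e^(−Eᵢ/kT) = e^(−0.24649) + e^(−1.7456) + e^(−2.9780) + e^(−5.0352) = 0.78154 + 0.17454 + 0.050895 + 0.0065049 = 1.0135.
⟨E⟩ = Σ EᵢPᵢ = 0.014025 eV.
S/k_B = ln Z + ⟨E⟩/kT = ln(1.0135) + 0.014025/0.020853 = 0.013410 + 0.67257 = 0.686.

0.686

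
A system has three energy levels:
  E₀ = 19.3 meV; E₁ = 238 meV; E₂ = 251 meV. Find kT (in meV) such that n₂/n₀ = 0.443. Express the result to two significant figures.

n₂/n₀ = exp[−(E₂−E₀)/kT] = 0.443.
⇒ (E₂−E₀)/kT = ln(1/0.443) = ln(2.257) = 0.8140.
kT = 231.7 meV / 0.8140 = 280 meV.

280 meV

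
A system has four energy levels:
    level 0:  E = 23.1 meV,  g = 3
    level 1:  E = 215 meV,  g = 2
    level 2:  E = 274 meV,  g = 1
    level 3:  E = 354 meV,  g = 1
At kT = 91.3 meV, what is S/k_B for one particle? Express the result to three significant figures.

Eᵢ/kT = 0.25301, 2.3549, 3.0011, 3.8773.
Z = Σ gᵢe^(−Eᵢ/kT) = 3·e^(−0.25301) + 2·e^(−2.3549) + 1·e^(−3.0011) + 1·e^(−3.8773) = 2.3294 + 0.18981 + 0.049732 + 0.020707 = 2.5896.
⟨E⟩ = Σ EᵢPᵢ = 44.630 meV.
S/k_B = ln Z + ⟨E⟩/kT = ln(2.5896) + 44.630/91.3 = 0.95150 + 0.48883 = 1.44.

1.44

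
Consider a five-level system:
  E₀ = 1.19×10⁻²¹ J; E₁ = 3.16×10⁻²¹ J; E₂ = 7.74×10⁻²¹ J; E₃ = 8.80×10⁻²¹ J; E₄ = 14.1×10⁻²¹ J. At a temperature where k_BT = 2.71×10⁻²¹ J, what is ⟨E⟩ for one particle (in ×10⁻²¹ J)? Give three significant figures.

2.47 ×10⁻²¹ J

Eᵢ/kT = 0.43911, 1.1661, 2.8561, 3.2472, 5.2030.
Z = Σ e^(−Eᵢ/kT) = e^(−0.43911) + e^(−1.1661) + e^(−2.8561) + e^(−3.2472) + e^(−5.2030) = 0.64461 + 0.31158 + 0.057493 + 0.038883 + 0.0055000 = 1.0581.
⟨E⟩ = Σ Eᵢ e^(−Eᵢ/kT) / Z = (1.19·0.64461 + 3.16·0.31158 + 7.74·0.057493 + 8.80·0.038883 + 14.1·0.0055000) / 1.0581 = 2.47 ×10⁻²¹ J.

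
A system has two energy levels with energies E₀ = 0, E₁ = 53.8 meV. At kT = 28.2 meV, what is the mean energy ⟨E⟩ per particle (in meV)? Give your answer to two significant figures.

Eᵢ/kT = 0, 1.908.
Z = Σ e^(−Eᵢ/kT) = e^(−0) + e^(−1.908) = 1.000 + 0.1484 = 1.148.
⟨E⟩ = Σ Eᵢ e^(−Eᵢ/kT) / Z = (0·1.000 + 53.8·0.1484) / 1.148 = 7.0 meV.

7.0 meV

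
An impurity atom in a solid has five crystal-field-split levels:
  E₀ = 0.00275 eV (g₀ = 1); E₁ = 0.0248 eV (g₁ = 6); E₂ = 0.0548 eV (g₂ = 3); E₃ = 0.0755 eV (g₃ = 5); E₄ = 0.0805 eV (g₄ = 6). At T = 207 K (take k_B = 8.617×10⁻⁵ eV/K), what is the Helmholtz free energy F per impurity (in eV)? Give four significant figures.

-0.01724 eV

k_BT = 8.617×10⁻⁵ × 207 K = 0.0178372 eV.
Eᵢ/kT = 0.154172, 1.39035, 3.07223, 4.23273, 4.51304.
Z = Σ gᵢe^(−Eᵢ/kT) = 1·e^(−0.154172) + 6·e^(−1.39035) + 3·e^(−3.07223) + 5·e^(−4.23273) + 6·e^(−4.51304) = 0.857125 + 1.49393 + 0.138953 + 0.0725636 + 0.0657905 = 2.62836.
F = −kT ln Z = −0.0178372 × ln(2.62836) = −0.0178372 × 0.966360 = -0.01724 eV.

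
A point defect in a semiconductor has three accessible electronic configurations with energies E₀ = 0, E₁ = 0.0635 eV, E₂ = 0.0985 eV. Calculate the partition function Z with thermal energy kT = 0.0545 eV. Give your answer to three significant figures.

Eᵢ/kT = 0, 1.1651, 1.8073.
Z = Σ e^(−Eᵢ/kT) = e^(−0) + e^(−1.1651) + e^(−1.8073) = 1.0000 + 0.31189 + 0.16410 = 1.4760.

Z = 1.48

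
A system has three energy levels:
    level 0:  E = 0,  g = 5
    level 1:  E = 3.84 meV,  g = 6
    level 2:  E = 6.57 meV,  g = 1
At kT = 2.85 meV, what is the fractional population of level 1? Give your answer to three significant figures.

Eᵢ/kT = 0, 1.3474, 2.3053.
Z = Σ gᵢe^(−Eᵢ/kT) = 5·e^(−0) + 6·e^(−1.3474) + 1·e^(−2.3053) = 5.0000 + 1.5595 + 0.099729 = 6.6592.
P₁ = g₁ e^(−E₁/kT) / Z = 1.5595/6.6592 = 0.234.

0.234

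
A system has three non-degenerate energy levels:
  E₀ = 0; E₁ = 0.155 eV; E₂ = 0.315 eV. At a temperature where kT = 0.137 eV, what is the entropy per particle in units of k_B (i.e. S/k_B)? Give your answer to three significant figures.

0.771

Eᵢ/kT = 0, 1.1314, 2.2993.
Z = Σ e^(−Eᵢ/kT) = e^(−0) + e^(−1.1314) + e^(−2.2993) = 1.0000 + 0.32258 + 0.10033 = 1.4229.
⟨E⟩ = Σ EᵢPᵢ = 0.057350 eV.
S/k_B = ln Z + ⟨E⟩/kT = ln(1.4229) + 0.057350/0.137 = 0.35270 + 0.41861 = 0.771.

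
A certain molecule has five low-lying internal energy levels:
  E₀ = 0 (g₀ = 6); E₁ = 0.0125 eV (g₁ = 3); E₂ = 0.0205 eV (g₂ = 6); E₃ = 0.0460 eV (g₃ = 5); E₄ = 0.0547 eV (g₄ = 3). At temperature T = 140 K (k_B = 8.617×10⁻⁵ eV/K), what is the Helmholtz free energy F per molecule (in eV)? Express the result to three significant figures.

k_BT = 8.617×10⁻⁵ × 140 K = 0.012064 eV.
Eᵢ/kT = 0, 1.0361, 1.6993, 3.8130, 4.5342.
Z = Σ gᵢe^(−Eᵢ/kT) = 6·e^(−0) + 3·e^(−1.0361) + 6·e^(−1.6993) + 5·e^(−3.8130) + 3·e^(−4.5342) = 6.0000 + 1.0645 + 1.0969 + 0.11041 + 0.032206 = 8.3040.
F = −kT ln Z = −0.012064 × ln(8.3040) = −0.012064 × 2.1167 = -0.0255 eV.

-0.0255 eV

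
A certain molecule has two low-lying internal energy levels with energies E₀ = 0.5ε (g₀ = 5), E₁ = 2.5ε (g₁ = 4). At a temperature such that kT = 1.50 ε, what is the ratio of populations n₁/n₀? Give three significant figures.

n₁/n₀ = (g₁/g₀) exp[−(E₁−E₀)/kT] = (4/5) × exp(−(2.0ε)/(1.50ε)) = (4/5) × exp(-1.3333) = 0.211.

0.211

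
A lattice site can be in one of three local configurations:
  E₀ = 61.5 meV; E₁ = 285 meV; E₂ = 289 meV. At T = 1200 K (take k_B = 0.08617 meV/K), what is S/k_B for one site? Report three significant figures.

0.606

k_BT = 0.08617 × 1200 K = 103.40 meV.
Eᵢ/kT = 0.59478, 2.7563, 2.7950.
Z = Σ e^(−Eᵢ/kT) = e^(−0.59478) + e^(−2.7563) + e^(−2.7950) = 0.55168 + 0.063526 + 0.061115 = 0.67632.
⟨E⟩ = Σ EᵢPᵢ = 103.05 meV.
S/k_B = ln Z + ⟨E⟩/kT = ln(0.67632) + 103.05/103.40 = -0.39109 + 0.99662 = 0.606.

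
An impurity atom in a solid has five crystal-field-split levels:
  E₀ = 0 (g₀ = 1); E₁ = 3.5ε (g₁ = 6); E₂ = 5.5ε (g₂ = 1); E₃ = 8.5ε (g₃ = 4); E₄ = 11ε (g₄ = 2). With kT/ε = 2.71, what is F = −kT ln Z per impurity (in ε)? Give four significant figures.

Eᵢ/kT = 0, 1.29151, 2.02952, 3.13653, 4.05904.
Z = Σ gᵢe^(−Eᵢ/kT) = 1·e^(−0) + 6·e^(−1.29151) + 1·e^(−2.02952) + 4·e^(−3.13653) + 2·e^(−4.05904) = 1.00000 + 1.64913 + 0.131399 + 0.173733 + 0.0345312 = 2.98879.
F = −kT ln Z = −2.71 × ln(2.98879) = −2.71 × 1.09487 = -2.967 ε.

-2.967 ε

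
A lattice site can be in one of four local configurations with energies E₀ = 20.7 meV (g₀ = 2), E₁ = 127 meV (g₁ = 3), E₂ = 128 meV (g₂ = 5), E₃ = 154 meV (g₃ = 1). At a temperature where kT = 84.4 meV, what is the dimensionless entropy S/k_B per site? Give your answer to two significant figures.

2.2

Eᵢ/kT = 0.2453, 1.505, 1.517, 1.825.
Z = Σ gᵢe^(−Eᵢ/kT) = 2·e^(−0.2453) + 3·e^(−1.505) + 5·e^(−1.517) + 1·e^(−1.825) = 1.565 + 0.6661 + 1.097 + 0.1612 = 3.489.
⟨E⟩ = Σ EᵢPᵢ = 80.89 meV.
S/k_B = ln Z + ⟨E⟩/kT = ln(3.489) + 80.89/84.4 = 1.250 + 0.9584 = 2.2.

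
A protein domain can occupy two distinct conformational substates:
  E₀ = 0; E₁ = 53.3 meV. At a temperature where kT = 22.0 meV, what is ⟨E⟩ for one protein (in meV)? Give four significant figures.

Eᵢ/kT = 0, 2.42273.
Z = Σ e^(−Eᵢ/kT) = e^(−0) + e^(−2.42273) = 1.00000 + 0.0886792 = 1.08868.
⟨E⟩ = Σ Eᵢ e^(−Eᵢ/kT) / Z = (0·1.00000 + 53.3·0.0886792) / 1.08868 = 4.342 meV.

4.342 meV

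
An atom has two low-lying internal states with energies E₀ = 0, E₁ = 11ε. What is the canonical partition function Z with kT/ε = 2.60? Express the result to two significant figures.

Z = 1.0

Eᵢ/kT = 0, 4.231.
Z = Σ e^(−Eᵢ/kT) = e^(−0) + e^(−4.231) = 1.000 + 0.01454 = 1.015.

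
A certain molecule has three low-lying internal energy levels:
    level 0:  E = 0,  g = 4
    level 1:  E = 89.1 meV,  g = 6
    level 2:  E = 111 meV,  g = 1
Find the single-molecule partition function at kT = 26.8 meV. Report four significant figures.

Z = 4.232

Eᵢ/kT = 0, 3.32463, 4.14179.
Z = Σ gᵢe^(−Eᵢ/kT) = 4·e^(−0) + 6·e^(−3.32463) + 1·e^(−4.14179) = 4.00000 + 0.215915 + 0.0158944 = 4.23181.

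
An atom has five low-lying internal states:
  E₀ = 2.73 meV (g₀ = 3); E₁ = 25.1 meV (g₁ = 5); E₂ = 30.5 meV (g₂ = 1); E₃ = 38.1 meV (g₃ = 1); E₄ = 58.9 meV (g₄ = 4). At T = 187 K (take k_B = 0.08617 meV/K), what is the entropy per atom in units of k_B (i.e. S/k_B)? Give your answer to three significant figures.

k_BT = 0.08617 × 187 K = 16.114 meV.
Eᵢ/kT = 0.16942, 1.5577, 1.8928, 2.3644, 3.6552.
Z = Σ gᵢe^(−Eᵢ/kT) = 3·e^(−0.16942) + 5·e^(−1.5577) + 1·e^(−1.8928) + 1·e^(−2.3644) + 4·e^(−3.6552) = 2.5325 + 1.0531 + 0.15065 + 0.094006 + 0.10343 = 3.9337.
⟨E⟩ = Σ EᵢPᵢ = 12.104 meV.
S/k_B = ln Z + ⟨E⟩/kT = ln(3.9337) + 12.104/16.114 = 1.3696 + 0.75115 = 2.12.

2.12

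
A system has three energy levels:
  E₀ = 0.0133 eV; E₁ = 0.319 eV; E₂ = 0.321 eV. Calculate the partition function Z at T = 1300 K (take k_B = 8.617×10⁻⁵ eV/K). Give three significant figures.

k_BT = 8.617×10⁻⁵ × 1300 K = 0.11202 eV.
Eᵢ/kT = 0.11873, 2.8477, 2.8656.
Z = Σ e^(−Eᵢ/kT) = e^(−0.11873) + e^(−2.8477) + e^(−2.8656) = 0.88805 + 0.057978 + 0.056949 = 1.0030.

Z = 1.00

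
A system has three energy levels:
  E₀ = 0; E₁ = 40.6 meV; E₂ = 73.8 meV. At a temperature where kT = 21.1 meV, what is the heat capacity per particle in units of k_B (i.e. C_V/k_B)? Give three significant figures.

0.666

Eᵢ/kT = 0, 1.9242, 3.4976.
Z = Σ e^(−Eᵢ/kT) = e^(−0) + e^(−1.9242) + e^(−3.4976) = 1.0000 + 0.14599 + 0.030270 = 1.1763.
⟨E⟩ = 6.9380 meV, ⟨E²⟩ = 344.73 meV².
C_V/k_B = (⟨E²⟩ − ⟨E⟩²)/(kT)² = (344.73 − 48.136)/445.21 = 0.666.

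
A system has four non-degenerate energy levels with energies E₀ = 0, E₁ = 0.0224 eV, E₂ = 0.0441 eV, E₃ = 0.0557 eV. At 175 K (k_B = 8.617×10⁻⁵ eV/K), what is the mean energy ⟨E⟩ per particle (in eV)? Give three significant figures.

0.00676 eV

k_BT = 8.617×10⁻⁵ × 175 K = 0.015080 eV.
Eᵢ/kT = 0, 1.4854, 2.9244, 3.6936.
Z = Σ e^(−Eᵢ/kT) = e^(−0) + e^(−1.4854) + e^(−2.9244) + e^(−3.6936) = 1.0000 + 0.22641 + 0.053697 + 0.024882 = 1.3050.
⟨E⟩ = Σ Eᵢ e^(−Eᵢ/kT) / Z = (0·1.0000 + 0.0224·0.22641 + 0.0441·0.053697 + 0.0557·0.024882) / 1.3050 = 0.00676 eV.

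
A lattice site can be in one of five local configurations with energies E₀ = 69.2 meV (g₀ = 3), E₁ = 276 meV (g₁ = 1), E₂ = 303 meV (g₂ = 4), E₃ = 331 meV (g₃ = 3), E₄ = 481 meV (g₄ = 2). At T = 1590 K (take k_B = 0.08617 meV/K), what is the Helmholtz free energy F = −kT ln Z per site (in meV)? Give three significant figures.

k_BT = 0.08617 × 1590 K = 137.01 meV.
Eᵢ/kT = 0.50507, 2.0145, 2.2115, 2.4159, 3.5107.
Z = Σ gᵢe^(−Eᵢ/kT) = 3·e^(−0.50507) + 1·e^(−2.0145) + 4·e^(−2.2115) + 3·e^(−2.4159) + 2·e^(−3.5107) = 1.8104 + 0.13339 + 0.43814 + 0.26786 + 0.059752 = 2.7095.
F = −kT ln Z = −137.01 × ln(2.7095) = −137.01 × 0.99676 = -137 meV.

-137 meV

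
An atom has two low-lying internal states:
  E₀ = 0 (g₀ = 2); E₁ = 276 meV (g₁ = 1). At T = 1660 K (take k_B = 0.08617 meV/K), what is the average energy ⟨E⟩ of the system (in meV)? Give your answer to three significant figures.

k_BT = 0.08617 × 1660 K = 143.04 meV.
Eᵢ/kT = 0, 1.9295.
Z = Σ gᵢe^(−Eᵢ/kT) = 2·e^(−0) + 1·e^(−1.9295) = 2.0000 + 0.14522 = 2.1452.
⟨E⟩ = Σ Eᵢ gᵢe^(−Eᵢ/kT) / Z = (0·2.0000 + 276·0.14522) / 2.1452 = 18.7 meV.

18.7 meV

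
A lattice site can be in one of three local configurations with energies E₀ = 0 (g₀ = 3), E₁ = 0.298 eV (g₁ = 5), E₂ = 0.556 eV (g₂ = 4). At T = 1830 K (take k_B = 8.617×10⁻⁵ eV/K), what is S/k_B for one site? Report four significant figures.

k_BT = 8.617×10⁻⁵ × 1830 K = 0.157691 eV.
Eᵢ/kT = 0, 1.88977, 3.52588.
Z = Σ gᵢe^(−Eᵢ/kT) = 3·e^(−0) + 5·e^(−1.88977) + 4·e^(−3.52588) = 3.00000 + 0.755533 + 0.117704 = 3.87324.
⟨E⟩ = Σ EᵢPᵢ = 0.0750256 eV.
S/k_B = ln Z + ⟨E⟩/kT = ln(3.87324) + 0.0750256/0.157691 = 1.35409 + 0.475776 = 1.830.

1.830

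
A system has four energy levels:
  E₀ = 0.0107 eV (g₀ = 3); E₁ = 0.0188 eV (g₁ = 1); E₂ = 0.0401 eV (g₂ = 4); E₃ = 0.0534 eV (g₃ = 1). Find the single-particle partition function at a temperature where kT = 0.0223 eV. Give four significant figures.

Z = 3.041

Eᵢ/kT = 0.479821, 0.843049, 1.79821, 2.39462.
Z = Σ gᵢe^(−Eᵢ/kT) = 3·e^(−0.479821) + 1·e^(−0.843049) + 4·e^(−1.79821) + 1·e^(−2.39462) = 1.85668 + 0.430396 + 0.662380 + 0.0912073 = 3.04066.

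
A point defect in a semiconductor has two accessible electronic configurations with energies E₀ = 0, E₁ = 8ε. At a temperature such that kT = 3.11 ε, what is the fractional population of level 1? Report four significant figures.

Eᵢ/kT = 0, 2.57235.
Z = Σ e^(−Eᵢ/kT) = e^(−0) + e^(−2.57235) = 1.00000 + 0.0763559 = 1.07636.
P₁ = e^(−E₁/kT) / Z = 0.0763559/1.07636 = 0.07094.

0.07094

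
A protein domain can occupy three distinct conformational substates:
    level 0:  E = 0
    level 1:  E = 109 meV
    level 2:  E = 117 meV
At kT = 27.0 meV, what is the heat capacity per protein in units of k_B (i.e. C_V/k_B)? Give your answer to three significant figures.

Eᵢ/kT = 0, 4.0370, 4.3333.
Z = Σ e^(−Eᵢ/kT) = e^(−0) + e^(−4.0370) + e^(−4.3333) = 1.0000 + 0.017650 + 0.013124 = 1.0308.
⟨E⟩ = 3.3560 meV, ⟨E²⟩ = 377.72 meV².
C_V/k_B = (⟨E²⟩ − ⟨E⟩²)/(kT)² = (377.72 − 11.263)/729.00 = 0.503.

0.503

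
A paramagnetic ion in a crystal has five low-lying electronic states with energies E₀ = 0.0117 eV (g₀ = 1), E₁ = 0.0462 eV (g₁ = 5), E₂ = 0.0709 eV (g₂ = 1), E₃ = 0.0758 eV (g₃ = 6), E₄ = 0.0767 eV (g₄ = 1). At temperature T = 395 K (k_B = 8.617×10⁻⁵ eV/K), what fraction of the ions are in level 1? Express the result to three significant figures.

0.448

k_BT = 8.617×10⁻⁵ × 395 K = 0.034037 eV.
Eᵢ/kT = 0.34374, 1.3573, 2.0830, 2.2270, 2.2534.
Z = Σ gᵢe^(−Eᵢ/kT) = 1·e^(−0.34374) + 5·e^(−1.3573) + 1·e^(−2.0830) + 6·e^(−2.2270) + 1·e^(−2.2534) = 0.70911 + 1.2868 + 0.12456 + 0.64711 + 0.10504 = 2.8726.
P₁ = g₁ e^(−E₁/kT) / Z = 1.2868/2.8726 = 0.448.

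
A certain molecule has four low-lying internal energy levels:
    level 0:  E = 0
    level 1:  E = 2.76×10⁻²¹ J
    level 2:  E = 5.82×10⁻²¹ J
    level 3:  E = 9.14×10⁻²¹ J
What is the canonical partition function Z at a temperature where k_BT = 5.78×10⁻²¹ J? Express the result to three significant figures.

Eᵢ/kT = 0, 0.47751, 1.0069, 1.5813.
Z = Σ e^(−Eᵢ/kT) = e^(−0) + e^(−0.47751) + e^(−1.0069) + e^(−1.5813) = 1.0000 + 0.62033 + 0.36535 + 0.20571 = 2.1914.

Z = 2.19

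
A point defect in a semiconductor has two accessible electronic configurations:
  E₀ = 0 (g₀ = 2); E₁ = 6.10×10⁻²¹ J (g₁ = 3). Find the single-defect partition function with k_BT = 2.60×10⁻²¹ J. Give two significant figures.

Eᵢ/kT = 0, 2.346.
Z = Σ gᵢe^(−Eᵢ/kT) = 2·e^(−0) + 3·e^(−2.346) = 2.000 + 0.2873 = 2.287.

Z = 2.3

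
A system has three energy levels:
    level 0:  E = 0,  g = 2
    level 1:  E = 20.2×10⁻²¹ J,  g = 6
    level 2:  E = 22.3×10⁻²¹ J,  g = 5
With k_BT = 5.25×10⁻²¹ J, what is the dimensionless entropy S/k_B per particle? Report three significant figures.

Eᵢ/kT = 0, 3.8476, 4.2476.
Z = Σ gᵢe^(−Eᵢ/kT) = 2·e^(−0) + 6·e^(−3.8476) + 5·e^(−4.2476) = 2.0000 + 0.12799 + 0.071493 = 2.1995.
⟨E⟩ = Σ EᵢPᵢ = 1.9003 ×10⁻²¹ J.
S/k_B = ln Z + ⟨E⟩/kT = ln(2.1995) + 1.9003/5.25 = 0.78823 + 0.36196 = 1.15.

1.15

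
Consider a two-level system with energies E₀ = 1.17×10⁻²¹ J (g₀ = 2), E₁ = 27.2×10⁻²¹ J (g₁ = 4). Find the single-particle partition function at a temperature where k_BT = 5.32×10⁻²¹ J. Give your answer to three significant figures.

Z = 1.63

Eᵢ/kT = 0.21992, 5.1128.
Z = Σ gᵢe^(−Eᵢ/kT) = 2·e^(−0.21992) + 4·e^(−5.1128) = 1.6052 + 0.024077 = 1.6293.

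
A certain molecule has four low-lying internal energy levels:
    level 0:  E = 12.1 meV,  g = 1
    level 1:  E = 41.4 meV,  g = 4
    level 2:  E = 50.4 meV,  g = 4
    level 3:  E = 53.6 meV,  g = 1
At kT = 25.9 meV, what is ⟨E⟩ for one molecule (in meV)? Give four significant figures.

35.92 meV

Eᵢ/kT = 0.467181, 1.59846, 1.94595, 2.06950.
Z = Σ gᵢe^(−Eᵢ/kT) = 1·e^(−0.467181) + 4·e^(−1.59846) + 4·e^(−1.94595) + 1·e^(−2.06950) = 0.626767 + 0.808831 + 0.571406 + 0.126249 = 2.13325.
⟨E⟩ = Σ Eᵢ gᵢe^(−Eᵢ/kT) / Z = (12.1·0.626767 + 41.4·0.808831 + 50.4·0.571406 + 53.6·0.126249) / 2.13325 = 35.92 meV.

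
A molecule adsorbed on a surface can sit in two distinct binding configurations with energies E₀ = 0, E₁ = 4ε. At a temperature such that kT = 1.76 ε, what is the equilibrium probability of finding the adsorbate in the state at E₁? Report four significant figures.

Eᵢ/kT = 0, 2.27273.
Z = Σ e^(−Eᵢ/kT) = e^(−0) + e^(−2.27273) = 1.00000 + 0.103031 = 1.10303.
P₁ = e^(−E₁/kT) / Z = 0.103031/1.10303 = 0.09341.

0.09341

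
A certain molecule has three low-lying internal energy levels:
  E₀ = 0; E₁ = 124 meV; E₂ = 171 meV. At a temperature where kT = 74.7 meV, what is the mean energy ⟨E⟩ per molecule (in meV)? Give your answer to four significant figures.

31.68 meV

Eᵢ/kT = 0, 1.65997, 2.28916.
Z = Σ e^(−Eᵢ/kT) = e^(−0) + e^(−1.65997) + e^(−2.28916) = 1.00000 + 0.190145 + 0.101352 = 1.29150.
⟨E⟩ = Σ Eᵢ e^(−Eᵢ/kT) / Z = (0·1.00000 + 124·0.190145 + 171·0.101352) / 1.29150 = 31.68 meV.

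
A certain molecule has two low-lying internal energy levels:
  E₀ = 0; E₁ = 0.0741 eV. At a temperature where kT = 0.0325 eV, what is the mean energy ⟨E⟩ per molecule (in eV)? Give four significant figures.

0.006876 eV

Eᵢ/kT = 0, 2.28000.
Z = Σ e^(−Eᵢ/kT) = e^(−0) + e^(−2.28000) = 1.00000 + 0.102284 = 1.10228.
⟨E⟩ = Σ Eᵢ e^(−Eᵢ/kT) / Z = (0·1.00000 + 0.0741·0.102284) / 1.10228 = 0.006876 eV.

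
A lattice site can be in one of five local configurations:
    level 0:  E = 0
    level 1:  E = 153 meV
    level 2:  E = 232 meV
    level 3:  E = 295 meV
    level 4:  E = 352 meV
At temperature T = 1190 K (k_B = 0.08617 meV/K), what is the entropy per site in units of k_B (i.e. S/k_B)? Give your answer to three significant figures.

k_BT = 0.08617 × 1190 K = 102.54 meV.
Eᵢ/kT = 0, 1.4921, 2.2625, 2.8769, 3.4328.
Z = Σ e^(−Eᵢ/kT) = e^(−0) + e^(−1.4921) + e^(−2.2625) + e^(−2.8769) + e^(−3.4328) = 1.0000 + 0.22490 + 0.10409 + 0.056309 + 0.032296 = 1.4176.
⟨E⟩ = Σ EᵢPᵢ = 61.045 meV.
S/k_B = ln Z + ⟨E⟩/kT = ln(1.4176) + 61.045/102.54 = 0.34897 + 0.59533 = 0.944.

0.944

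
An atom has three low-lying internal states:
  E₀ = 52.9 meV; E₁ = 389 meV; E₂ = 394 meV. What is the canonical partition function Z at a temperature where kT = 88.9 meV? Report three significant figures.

Z = 0.576

Eᵢ/kT = 0.59505, 4.3757, 4.4319.
Z = Σ e^(−Eᵢ/kT) = e^(−0.59505) + e^(−4.3757) + e^(−4.4319) = 0.55153 + 0.012579 + 0.011892 = 0.57600.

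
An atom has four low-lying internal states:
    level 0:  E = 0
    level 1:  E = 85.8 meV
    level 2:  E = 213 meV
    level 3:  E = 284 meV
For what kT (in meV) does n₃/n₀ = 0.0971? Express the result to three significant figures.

n₃/n₀ = exp[−(E₃−E₀)/kT] = 0.0971.
⇒ (E₃−E₀)/kT = ln(1/0.0971) = ln(10.299) = 2.3320.
kT = 284 meV / 2.3320 = 122 meV.

122 meV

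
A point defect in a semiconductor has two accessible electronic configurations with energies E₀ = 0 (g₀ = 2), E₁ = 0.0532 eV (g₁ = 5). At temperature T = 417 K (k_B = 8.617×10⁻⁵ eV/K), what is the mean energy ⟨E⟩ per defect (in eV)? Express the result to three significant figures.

0.0193 eV

k_BT = 8.617×10⁻⁵ × 417 K = 0.035933 eV.
Eᵢ/kT = 0, 1.4805.
Z = Σ gᵢe^(−Eᵢ/kT) = 2·e^(−0) + 5·e^(−1.4805) = 2.0000 + 1.1376 = 3.1376.
⟨E⟩ = Σ Eᵢ gᵢe^(−Eᵢ/kT) / Z = (0·2.0000 + 0.0532·1.1376) / 3.1376 = 0.0193 eV.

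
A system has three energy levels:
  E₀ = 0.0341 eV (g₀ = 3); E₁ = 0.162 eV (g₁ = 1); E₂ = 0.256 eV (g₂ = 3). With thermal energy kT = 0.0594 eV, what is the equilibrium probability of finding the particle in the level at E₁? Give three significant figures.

Eᵢ/kT = 0.57407, 2.7273, 4.3098.
Z = Σ gᵢe^(−Eᵢ/kT) = 3·e^(−0.57407) + 1·e^(−2.7273) + 3·e^(−4.3098) = 1.6897 + 0.065396 + 0.040309 = 1.7954.
P₁ = g₁ e^(−E₁/kT) / Z = 0.065396/1.7954 = 0.0364.

0.0364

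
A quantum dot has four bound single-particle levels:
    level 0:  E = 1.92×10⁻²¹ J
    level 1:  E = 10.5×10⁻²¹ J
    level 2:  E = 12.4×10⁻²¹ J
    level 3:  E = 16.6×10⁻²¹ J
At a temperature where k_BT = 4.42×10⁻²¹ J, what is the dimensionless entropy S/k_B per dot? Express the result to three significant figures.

0.728

Eᵢ/kT = 0.43439, 2.3756, 2.8054, 3.7557.
Z = Σ e^(−Eᵢ/kT) = e^(−0.43439) + e^(−2.3756) + e^(−2.8054) + e^(−3.7557) = 0.64766 + 0.092959 + 0.060483 + 0.023384 = 0.82449.
⟨E⟩ = Σ EᵢPᵢ = 4.0725 ×10⁻²¹ J.
S/k_B = ln Z + ⟨E⟩/kT = ln(0.82449) + 4.0725/4.42 = -0.19299 + 0.92138 = 0.728.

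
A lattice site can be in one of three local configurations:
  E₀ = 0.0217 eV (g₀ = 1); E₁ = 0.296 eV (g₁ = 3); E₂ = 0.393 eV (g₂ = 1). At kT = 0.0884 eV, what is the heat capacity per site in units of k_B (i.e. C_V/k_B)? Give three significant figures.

Eᵢ/kT = 0.24548, 3.3484, 4.4457.
Z = Σ gᵢe^(−Eᵢ/kT) = 1·e^(−0.24548) + 3·e^(−3.3484) + 1·e^(−4.4457) = 0.78233 + 0.10542 + 0.011729 = 0.89948.
⟨E⟩ = 0.058690 eV, ⟨E²⟩ = 0.012692 eV².
C_V/k_B = (⟨E²⟩ − ⟨E⟩²)/(kT)² = (0.012692 − 0.0034445)/0.0078146 = 1.18.

1.18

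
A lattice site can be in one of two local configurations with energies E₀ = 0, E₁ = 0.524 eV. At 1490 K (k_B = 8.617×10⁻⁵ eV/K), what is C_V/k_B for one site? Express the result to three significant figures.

k_BT = 8.617×10⁻⁵ × 1490 K = 0.12839 eV.
Eᵢ/kT = 0, 4.0813.
Z = Σ e^(−Eᵢ/kT) = e^(−0) + e^(−4.0813) = 1.0000 + 0.016886 = 1.0169.
⟨E⟩ = 0.0087012 eV, ⟨E²⟩ = 0.0045594 eV².
C_V/k_B = (⟨E²⟩ − ⟨E⟩²)/(kT)² = (0.0045594 − 0.000075711)/0.016484 = 0.272.

0.272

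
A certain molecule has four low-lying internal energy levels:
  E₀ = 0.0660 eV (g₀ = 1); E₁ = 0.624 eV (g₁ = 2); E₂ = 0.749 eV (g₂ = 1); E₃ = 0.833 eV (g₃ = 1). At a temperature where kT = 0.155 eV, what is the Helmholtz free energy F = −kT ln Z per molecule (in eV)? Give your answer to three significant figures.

0.0549 eV

Eᵢ/kT = 0.42581, 4.0258, 4.8323, 5.3742.
Z = Σ gᵢe^(−Eᵢ/kT) = 1·e^(−0.42581) + 2·e^(−4.0258) + 1·e^(−4.8323) + 1·e^(−5.3742) = 0.65324 + 0.035698 + 0.0079682 + 0.0046346 = 0.70154.
F = −kT ln Z = −0.155 × ln(0.70154) = −0.155 × -0.35448 = 0.0549 eV.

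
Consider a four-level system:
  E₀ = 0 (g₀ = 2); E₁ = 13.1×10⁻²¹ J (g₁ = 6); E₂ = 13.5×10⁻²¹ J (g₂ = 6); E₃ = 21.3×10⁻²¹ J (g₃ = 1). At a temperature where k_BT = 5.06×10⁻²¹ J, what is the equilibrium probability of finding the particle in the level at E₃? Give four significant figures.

Eᵢ/kT = 0, 2.58893, 2.66798, 4.20949.
Z = Σ gᵢe^(−Eᵢ/kT) = 2·e^(−0) + 6·e^(−2.58893) + 6·e^(−2.66798) + 1·e^(−4.20949) = 2.00000 + 0.450602 + 0.416354 + 0.0148539 = 2.88181.
P₃ = g₃ e^(−E₃/kT) / Z = 0.0148539/2.88181 = 0.005154.

0.005154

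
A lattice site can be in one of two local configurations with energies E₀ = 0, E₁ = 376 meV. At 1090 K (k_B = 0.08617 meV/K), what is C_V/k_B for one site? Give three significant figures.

k_BT = 0.08617 × 1090 K = 93.925 meV.
Eᵢ/kT = 0, 4.0032.
Z = Σ e^(−Eᵢ/kT) = e^(−0) + e^(−4.0032) = 1.0000 + 0.018257 = 1.0183.
⟨E⟩ = 6.7413 meV, ⟨E²⟩ = 2534.7 meV².
C_V/k_B = (⟨E²⟩ − ⟨E⟩²)/(kT)² = (2534.7 − 45.445)/8821.9 = 0.282.

0.282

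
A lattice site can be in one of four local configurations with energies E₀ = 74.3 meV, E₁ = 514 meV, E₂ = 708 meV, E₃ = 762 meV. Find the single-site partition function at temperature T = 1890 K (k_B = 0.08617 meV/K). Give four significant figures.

Z = 0.6985

k_BT = 0.08617 × 1890 K = 162.861 meV.
Eᵢ/kT = 0.456217, 3.15607, 4.34727, 4.67884.
Z = Σ e^(−Eᵢ/kT) = e^(−0.456217) + e^(−3.15607) + e^(−4.34727) + e^(−4.67884) = 0.633676 + 0.0425928 + 0.0129421 + 0.00928978 = 0.698501.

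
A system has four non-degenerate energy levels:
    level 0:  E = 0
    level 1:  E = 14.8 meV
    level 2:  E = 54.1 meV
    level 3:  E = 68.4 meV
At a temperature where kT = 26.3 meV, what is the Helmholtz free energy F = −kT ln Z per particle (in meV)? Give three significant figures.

Eᵢ/kT = 0, 0.56274, 2.0570, 2.6008.
Z = Σ e^(−Eᵢ/kT) = e^(−0) + e^(−0.56274) + e^(−2.0570) + e^(−2.6008) = 1.0000 + 0.56965 + 0.12784 + 0.074214 = 1.7717.
F = −kT ln Z = −26.3 × ln(1.7717) = −26.3 × 0.57194 = -15.0 meV.

-15.0 meV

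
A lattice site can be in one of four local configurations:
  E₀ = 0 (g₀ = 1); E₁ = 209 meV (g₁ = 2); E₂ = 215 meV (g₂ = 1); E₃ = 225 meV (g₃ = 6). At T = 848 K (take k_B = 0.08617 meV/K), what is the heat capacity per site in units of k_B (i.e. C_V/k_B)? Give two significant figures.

k_BT = 0.08617 × 848 K = 73.07 meV.
Eᵢ/kT = 0, 2.860, 2.942, 3.079.
Z = Σ gᵢe^(−Eᵢ/kT) = 1·e^(−0) + 2·e^(−2.860) + 1·e^(−2.942) + 6·e^(−3.079) = 1.000 + 0.1145 + 0.05276 + 0.2760 = 1.443.
⟨E⟩ = 67.48 meV, ⟨E²⟩ = 14840 meV².
C_V/k_B = (⟨E²⟩ − ⟨E⟩²)/(kT)² = (14840 − 4554)/5339 = 1.9.

1.9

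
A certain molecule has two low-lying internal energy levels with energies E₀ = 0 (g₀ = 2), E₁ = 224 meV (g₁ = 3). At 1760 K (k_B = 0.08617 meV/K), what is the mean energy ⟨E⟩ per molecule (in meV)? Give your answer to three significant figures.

k_BT = 0.08617 × 1760 K = 151.66 meV.
Eᵢ/kT = 0, 1.4770.
Z = Σ gᵢe^(−Eᵢ/kT) = 2·e^(−0) + 3·e^(−1.4770) = 2.0000 + 0.68496 = 2.6850.
⟨E⟩ = Σ Eᵢ gᵢe^(−Eᵢ/kT) / Z = (0·2.0000 + 224·0.68496) / 2.6850 = 57.1 meV.

57.1 meV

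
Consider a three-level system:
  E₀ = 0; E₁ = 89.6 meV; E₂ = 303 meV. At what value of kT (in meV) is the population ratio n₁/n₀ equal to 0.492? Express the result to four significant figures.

n₁/n₀ = exp[−(E₁−E₀)/kT] = 0.492.
⇒ (E₁−E₀)/kT = ln(1/0.492) = ln(2.03252) = 0.709276.
kT = 89.6 meV / 0.709276 = 126.3 meV.

126.3 meV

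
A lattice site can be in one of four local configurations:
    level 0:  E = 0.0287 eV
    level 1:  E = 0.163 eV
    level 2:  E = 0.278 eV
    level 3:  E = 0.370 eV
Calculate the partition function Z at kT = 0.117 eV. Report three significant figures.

Z = 1.17

Eᵢ/kT = 0.24530, 1.3932, 2.3761, 3.1624.
Z = Σ e^(−Eᵢ/kT) = e^(−0.24530) + e^(−1.3932) + e^(−2.3761) + e^(−3.1624) = 0.78247 + 0.24828 + 0.092912 + 0.042324 = 1.1660.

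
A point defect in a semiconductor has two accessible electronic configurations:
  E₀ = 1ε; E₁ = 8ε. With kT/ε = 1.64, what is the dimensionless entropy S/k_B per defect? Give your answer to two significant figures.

0.073

Eᵢ/kT = 0.6098, 4.878.
Z = Σ e^(−Eᵢ/kT) = e^(−0.6098) + e^(−4.878) = 0.5435 + 0.007612 = 0.5511.
⟨E⟩ = Σ EᵢPᵢ = 1.097 ε.
S/k_B = ln Z + ⟨E⟩/kT = ln(0.5511) + 1.097/1.64 = -0.5958 + 0.6689 = 0.073.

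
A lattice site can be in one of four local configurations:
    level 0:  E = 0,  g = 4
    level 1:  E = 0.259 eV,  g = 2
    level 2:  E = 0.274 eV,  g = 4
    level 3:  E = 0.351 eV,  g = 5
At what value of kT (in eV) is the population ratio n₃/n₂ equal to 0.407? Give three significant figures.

0.0686 eV

n₃/n₂ = (g₃/g₂) exp[−(E₃−E₂)/kT] = 0.407.
⇒ (E₃−E₂)/kT = ln((5/4)/0.407) = ln(3.0713) = 1.1221.
kT = 0.077 eV / 1.1221 = 0.0686 eV.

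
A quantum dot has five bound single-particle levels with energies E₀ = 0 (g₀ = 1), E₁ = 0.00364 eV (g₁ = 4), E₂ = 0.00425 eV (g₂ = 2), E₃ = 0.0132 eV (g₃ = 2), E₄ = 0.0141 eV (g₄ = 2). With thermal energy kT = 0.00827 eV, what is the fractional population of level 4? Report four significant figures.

0.06561

Eᵢ/kT = 0, 0.440145, 0.513906, 1.59613, 1.70496.
Z = Σ gᵢe^(−Eᵢ/kT) = 1·e^(−0) + 4·e^(−0.440145) + 2·e^(−0.513906) + 2·e^(−1.59613) + 2·e^(−1.70496) = 1.00000 + 2.57577 + 1.19631 + 0.405359 + 0.363559 = 5.54100.
P₄ = g₄ e^(−E₄/kT) / Z = 0.363559/5.54100 = 0.06561.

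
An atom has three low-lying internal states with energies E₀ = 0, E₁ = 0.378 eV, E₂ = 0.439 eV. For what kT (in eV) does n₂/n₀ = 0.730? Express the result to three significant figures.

1.39 eV

n₂/n₀ = exp[−(E₂−E₀)/kT] = 0.730.
⇒ (E₂−E₀)/kT = ln(1/0.730) = ln(1.3699) = 0.31474.
kT = 0.439 eV / 0.31474 = 1.39 eV.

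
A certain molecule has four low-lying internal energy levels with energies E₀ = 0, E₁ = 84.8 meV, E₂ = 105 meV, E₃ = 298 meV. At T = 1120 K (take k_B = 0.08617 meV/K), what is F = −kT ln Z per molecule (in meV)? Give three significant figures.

k_BT = 0.08617 × 1120 K = 96.510 meV.
Eᵢ/kT = 0, 0.87867, 1.0880, 3.0878.
Z = Σ e^(−Eᵢ/kT) = e^(−0) + e^(−0.87867) + e^(−1.0880) + e^(−3.0878) = 1.0000 + 0.41533 + 0.33689 + 0.045602 = 1.7978.
F = −kT ln Z = −96.510 × ln(1.7978) = −96.510 × 0.58656 = -56.6 meV.

-56.6 meV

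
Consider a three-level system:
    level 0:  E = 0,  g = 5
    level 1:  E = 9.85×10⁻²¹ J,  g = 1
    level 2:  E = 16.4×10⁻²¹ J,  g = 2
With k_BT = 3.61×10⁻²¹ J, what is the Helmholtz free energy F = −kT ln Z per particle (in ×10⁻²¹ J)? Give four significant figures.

Eᵢ/kT = 0, 2.72853, 4.54294.
Z = Σ gᵢe^(−Eᵢ/kT) = 5·e^(−0) + 1·e^(−2.72853) + 2·e^(−4.54294) = 5.00000 + 0.0653152 + 0.0212841 = 5.08660.
F = −kT ln Z = −3.61 × ln(5.08660) = −3.61 × 1.62661 = -5.872 ×10⁻²¹ J.

-5.872 ×10⁻²¹ J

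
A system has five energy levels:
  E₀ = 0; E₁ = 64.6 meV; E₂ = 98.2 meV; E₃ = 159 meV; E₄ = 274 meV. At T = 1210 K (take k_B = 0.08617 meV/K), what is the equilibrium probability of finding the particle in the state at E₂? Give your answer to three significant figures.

k_BT = 0.08617 × 1210 K = 104.27 meV.
Eᵢ/kT = 0, 0.61955, 0.94179, 1.5249, 2.6278.
Z = Σ e^(−Eᵢ/kT) = e^(−0) + e^(−0.61955) + e^(−0.94179) + e^(−1.5249) + e^(−2.6278) = 1.0000 + 0.53819 + 0.38993 + 0.21764 + 0.072237 = 2.2180.
P₂ = e^(−E₂/kT) / Z = 0.38993/2.2180 = 0.176.

0.176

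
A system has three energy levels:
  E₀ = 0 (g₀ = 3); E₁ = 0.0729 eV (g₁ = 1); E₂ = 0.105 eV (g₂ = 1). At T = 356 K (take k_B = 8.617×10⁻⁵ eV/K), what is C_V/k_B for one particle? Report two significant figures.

0.28

k_BT = 8.617×10⁻⁵ × 356 K = 0.03068 eV.
Eᵢ/kT = 0, 2.376, 3.422.
Z = Σ gᵢe^(−Eᵢ/kT) = 3·e^(−0) + 1·e^(−2.376) + 1·e^(−3.422) = 3.000 + 0.09292 + 0.03265 = 3.126.
⟨E⟩ = 0.003264 eV, ⟨E²⟩ = 0.0002731 eV².
C_V/k_B = (⟨E²⟩ − ⟨E⟩²)/(kT)² = (0.0002731 − 0.00001065)/0.0009413 = 0.28.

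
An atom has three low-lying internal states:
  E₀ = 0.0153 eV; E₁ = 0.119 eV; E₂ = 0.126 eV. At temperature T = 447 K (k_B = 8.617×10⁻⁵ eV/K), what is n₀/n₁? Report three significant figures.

14.8

k_BT = 8.617×10⁻⁵ × 447 K = 0.038518 eV.
n₀/n₁ = exp[−(E₀−E₁)/kT] = exp(−(-0.1037 eV)/(0.038518 eV)) = exp(2.6922) = 14.8.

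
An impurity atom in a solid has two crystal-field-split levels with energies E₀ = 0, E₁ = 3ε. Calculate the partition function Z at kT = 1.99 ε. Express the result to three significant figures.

Eᵢ/kT = 0, 1.5075.
Z = Σ e^(−Eᵢ/kT) = e^(−0) + e^(−1.5075) = 1.0000 + 0.22146 = 1.2215.

Z = 1.22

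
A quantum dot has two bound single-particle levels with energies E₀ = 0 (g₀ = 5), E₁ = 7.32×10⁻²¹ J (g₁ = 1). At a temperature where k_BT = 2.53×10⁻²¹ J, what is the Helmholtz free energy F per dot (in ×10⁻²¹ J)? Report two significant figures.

Eᵢ/kT = 0, 2.893.
Z = Σ gᵢe^(−Eᵢ/kT) = 5·e^(−0) + 1·e^(−2.893) = 5.000 + 0.05541 = 5.055.
F = −kT ln Z = −2.53 × ln(5.055) = −2.53 × 1.620 = -4.1 ×10⁻²¹ J.

-4.1 ×10⁻²¹ J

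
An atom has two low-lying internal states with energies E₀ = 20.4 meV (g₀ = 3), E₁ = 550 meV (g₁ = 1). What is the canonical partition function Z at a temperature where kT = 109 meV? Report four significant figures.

Eᵢ/kT = 0.187156, 5.04587.
Z = Σ gᵢe^(−Eᵢ/kT) = 3·e^(−0.187156) + 1·e^(−5.04587) = 2.48794 + 0.00643586 = 2.49438.

Z = 2.494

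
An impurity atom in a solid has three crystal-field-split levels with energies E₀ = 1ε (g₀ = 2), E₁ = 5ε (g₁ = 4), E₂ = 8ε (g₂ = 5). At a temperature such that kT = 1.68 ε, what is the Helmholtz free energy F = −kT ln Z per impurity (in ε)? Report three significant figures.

Eᵢ/kT = 0.59524, 2.9762, 4.7619.
Z = Σ gᵢe^(−Eᵢ/kT) = 2·e^(−0.59524) + 4·e^(−2.9762) + 5·e^(−4.7619) = 1.1029 + 0.20394 + 0.042747 = 1.3496.
F = −kT ln Z = −1.68 × ln(1.3496) = −1.68 × 0.29981 = -0.504 ε.

-0.504 ε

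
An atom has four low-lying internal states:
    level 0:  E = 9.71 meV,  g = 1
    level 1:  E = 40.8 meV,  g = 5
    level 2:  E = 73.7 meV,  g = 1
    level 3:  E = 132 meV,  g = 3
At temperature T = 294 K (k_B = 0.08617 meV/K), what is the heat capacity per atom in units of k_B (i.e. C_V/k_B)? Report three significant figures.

k_BT = 0.08617 × 294 K = 25.334 meV.
Eᵢ/kT = 0.38328, 1.6105, 2.9091, 5.2104.
Z = Σ gᵢe^(−Eᵢ/kT) = 1·e^(−0.38328) + 5·e^(−1.6105) + 1·e^(−2.9091) + 3·e^(−5.2104) = 0.68162 + 0.99894 + 0.054525 + 0.016378 = 1.7515.
⟨E⟩ = 30.577 meV, ⟨E²⟩ = 1318.1 meV².
C_V/k_B = (⟨E²⟩ − ⟨E⟩²)/(kT)² = (1318.1 − 934.95)/641.81 = 0.597.

0.597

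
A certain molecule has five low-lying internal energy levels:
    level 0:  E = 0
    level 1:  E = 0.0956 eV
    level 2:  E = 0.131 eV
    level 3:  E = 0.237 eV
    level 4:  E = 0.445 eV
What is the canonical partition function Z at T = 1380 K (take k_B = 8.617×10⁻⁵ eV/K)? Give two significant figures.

k_BT = 8.617×10⁻⁵ × 1380 K = 0.1189 eV.
Eᵢ/kT = 0, 0.8040, 1.102, 1.993, 3.743.
Z = Σ e^(−Eᵢ/kT) = e^(−0) + e^(−0.8040) + e^(−1.102) + e^(−1.993) + e^(−3.743) = 1.000 + 0.4475 + 0.3322 + 0.1363 + 0.02368 = 1.940.

Z = 1.9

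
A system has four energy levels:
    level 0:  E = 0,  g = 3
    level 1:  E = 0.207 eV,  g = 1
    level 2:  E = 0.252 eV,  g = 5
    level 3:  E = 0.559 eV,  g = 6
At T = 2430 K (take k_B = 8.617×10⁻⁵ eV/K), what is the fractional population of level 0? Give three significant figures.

k_BT = 8.617×10⁻⁵ × 2430 K = 0.20939 eV.
Eᵢ/kT = 0, 0.98859, 1.2035, 2.6697.
Z = Σ gᵢe^(−Eᵢ/kT) = 3·e^(−0) + 1·e^(−0.98859) + 5·e^(−1.2035) + 6·e^(−2.6697) = 3.0000 + 0.37210 + 1.5007 + 0.41564 = 5.2884.
P₀ = g₀ e^(−E₀/kT) / Z = 3.0000/5.2884 = 0.567.

0.567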